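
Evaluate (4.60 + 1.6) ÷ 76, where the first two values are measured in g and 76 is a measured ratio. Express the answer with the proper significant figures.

0.082 g

4.60 g + 1.6 g = 6.20 g; the sum is limited to 1 decimal place (2 s.f.).
Carrying full precision, 6.20 ÷ 76 = 0.0815789473684… g; 76 has 2 s.f., so the result keeps min(2, 2) = 2 s.f.
Rounded to 2 significant figures: 0.082 g.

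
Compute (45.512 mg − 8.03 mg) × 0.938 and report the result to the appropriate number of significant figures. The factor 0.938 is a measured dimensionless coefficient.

45.512 mg − 8.03 mg = 37.482 mg; the difference is limited to 2 decimal places (4 s.f.).
Carrying full precision, 37.482 × 0.938 = 35.158116 mg; 0.938 has 3 s.f., so the result keeps min(4, 3) = 3 s.f.
Rounded to 3 significant figures: 35.2 mg.

35.2 mg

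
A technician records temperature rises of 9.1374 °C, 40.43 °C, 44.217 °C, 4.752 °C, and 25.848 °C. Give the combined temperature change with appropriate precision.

9.1374 °C + 40.43 °C + 44.217 °C + 4.752 °C + 25.848 °C = 124.3844 °C.
Addition/subtraction keeps the fewest decimal places: 9.1374 → 4 decimal places, 40.43 → 2 decimal places, 44.217 → 3 decimal places, 4.752 → 3 decimal places, 25.848 → 3 decimal places; limit is 2.
Rounded to 2 decimal places: 124.38 °C.

124.38 °C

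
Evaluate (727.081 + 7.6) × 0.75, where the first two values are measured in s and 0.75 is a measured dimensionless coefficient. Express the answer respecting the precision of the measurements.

727.081 s + 7.6 s = 734.681 s; the sum is limited to 1 decimal place (4 s.f.).
Carrying full precision, 734.681 × 0.75 = 551.01075 s; 0.75 has 2 s.f., so the result keeps min(4, 2) = 2 s.f.
Rounded to 2 significant figures: 5.5 × 10^2 s.

5.5 × 10^2 s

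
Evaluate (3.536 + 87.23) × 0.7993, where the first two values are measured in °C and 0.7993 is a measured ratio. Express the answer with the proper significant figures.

72.55 °C

3.536 °C + 87.23 °C = 90.766 °C; the sum is limited to 2 decimal places (4 s.f.).
Carrying full precision, 90.766 × 0.7993 = 72.5492638 °C; 0.7993 has 4 s.f., so the result keeps min(4, 4) = 4 s.f.
Rounded to 4 significant figures: 72.55 °C.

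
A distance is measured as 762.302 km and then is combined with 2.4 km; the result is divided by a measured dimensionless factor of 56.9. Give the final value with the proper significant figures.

762.302 km + 2.4 km = 764.702 km; the sum is limited to 1 decimal place (4 s.f.).
Carrying full precision, 764.702 ÷ 56.9 = 13.4394024605… km; 56.9 has 3 s.f., so the result keeps min(4, 3) = 3 s.f.
Rounded to 3 significant figures: 13.4 km.

13.4 km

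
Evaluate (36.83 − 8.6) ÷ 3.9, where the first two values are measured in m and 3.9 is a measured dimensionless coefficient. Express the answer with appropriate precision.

36.83 m − 8.6 m = 28.23 m; the difference is limited to 1 decimal place (3 s.f.).
Carrying full precision, 28.23 ÷ 3.9 = 7.23846153846… m; 3.9 has 2 s.f., so the result keeps min(3, 2) = 2 s.f.
Rounded to 2 significant figures: 7.2 m.

7.2 m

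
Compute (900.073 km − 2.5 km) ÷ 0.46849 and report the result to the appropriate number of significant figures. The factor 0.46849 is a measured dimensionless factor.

900.073 km − 2.5 km = 897.573 km; the difference is limited to 1 decimal place (4 s.f.).
Carrying full precision, 897.573 ÷ 0.46849 = 1915.88507759… km; 0.46849 has 5 s.f., so the result keeps min(4, 5) = 4 s.f.
Rounded to 4 significant figures: 1916 km.

1916 km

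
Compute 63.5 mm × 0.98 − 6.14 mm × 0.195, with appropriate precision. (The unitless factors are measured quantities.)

61 mm

63.5 × 0.98 = 62.23 → 62 mm (2 s.f., last digit at the 10^0 place).
6.14 × 0.195 = 1.1973 → 1.20 mm (3 s.f., last digit at the 10^-2 place).
Difference: 61.0327 mm; keep the coarser place, 10^0.
Result: 61 mm.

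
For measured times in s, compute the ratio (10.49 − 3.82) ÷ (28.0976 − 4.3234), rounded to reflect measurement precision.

0.281

10.49 − 3.82 = 6.67, limited to 2 d.p. → 3 s.f.; 28.0976 − 4.3234 = 23.7742, limited to 4 d.p. → 6 s.f.
Carrying full precision, 6.67 ÷ 23.7742 = 0.280556233228…; keep min(3, 6) = 3 s.f.
Rounded to 3 significant figures: 0.281.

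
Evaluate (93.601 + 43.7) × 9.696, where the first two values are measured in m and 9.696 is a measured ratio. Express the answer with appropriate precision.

93.601 m + 43.7 m = 137.301 m; the sum is limited to 1 decimal place (4 s.f.).
Carrying full precision, 137.301 × 9.696 = 1331.270496 m; 9.696 has 4 s.f., so the result keeps min(4, 4) = 4 s.f.
Rounded to 4 significant figures: 1331 m.

1331 m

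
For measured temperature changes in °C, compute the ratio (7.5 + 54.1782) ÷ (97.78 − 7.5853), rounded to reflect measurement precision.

0.684

7.5 + 54.1782 = 61.6782, limited to 1 d.p. → 3 s.f.; 97.78 − 7.5853 = 90.1947, limited to 2 d.p. → 4 s.f.
Carrying full precision, 61.6782 ÷ 90.1947 = 0.683833972506…; keep min(3, 4) = 3 s.f.
Rounded to 3 significant figures: 0.684.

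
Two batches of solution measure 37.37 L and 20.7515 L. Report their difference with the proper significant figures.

37.37 L − 20.7515 L = 16.6185 L.
Addition/subtraction keeps the fewest decimal places: 37.37 → 2 decimal places, 20.7515 → 4 decimal places; limit is 2.
Rounded to 2 decimal places: 16.62 L.

16.62 L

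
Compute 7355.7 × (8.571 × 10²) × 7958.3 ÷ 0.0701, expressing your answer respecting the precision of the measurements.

7355.7 × (8.571 × 10²) × 7958.3 ÷ 0.0701 = 7.15744125127 × 10^11…
Multiplication/division keeps the fewest significant figures: 7355.7 → 5 s.f., 8.571 × 10² → 4 s.f., 7958.3 → 5 s.f., 0.0701 → 3 s.f.; limit is 3.
Rounded to 3 significant figures: 7.16 × 10¹¹.

7.16 × 10¹¹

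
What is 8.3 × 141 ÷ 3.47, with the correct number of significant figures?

3.4 × 10²

8.3 × 141 ÷ 3.47 = 337.262247839…
Multiplication/division keeps the fewest significant figures: 8.3 → 2 s.f., 141 → 3 s.f., 3.47 → 3 s.f.; limit is 2.
Rounded to 2 significant figures: 3.4 × 10².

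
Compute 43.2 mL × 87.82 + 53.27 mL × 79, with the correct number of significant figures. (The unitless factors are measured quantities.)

8.0 × 10^3 mL

43.2 × 87.82 = 3793.824 → 3.79 × 10^3 mL (3 s.f., last digit at the 10^1 place).
53.27 × 79 = 4208.33 → 4.2 × 10^3 mL (2 s.f., last digit at the 10^2 place).
Sum: 8002.154 mL; keep the coarser place, 10^2.
Result: 8.0 × 10^3 mL.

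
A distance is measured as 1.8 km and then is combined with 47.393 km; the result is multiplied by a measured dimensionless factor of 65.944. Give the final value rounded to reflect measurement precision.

3.24 × 10^3 km

1.8 km + 47.393 km = 49.193 km; the sum is limited to 1 decimal place (3 s.f.).
Carrying full precision, 49.193 × 65.944 = 3243.983192 km; 65.944 has 5 s.f., so the result keeps min(3, 5) = 3 s.f.
Rounded to 3 significant figures: 3.24 × 10^3 km.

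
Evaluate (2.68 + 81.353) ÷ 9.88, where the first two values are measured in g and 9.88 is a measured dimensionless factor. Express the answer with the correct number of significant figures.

2.68 g + 81.353 g = 84.033 g; the sum is limited to 2 decimal places (4 s.f.).
Carrying full precision, 84.033 ÷ 9.88 = 8.50536437247… g; 9.88 has 3 s.f., so the result keeps min(4, 3) = 3 s.f.
Rounded to 3 significant figures: 8.51 g.

8.51 g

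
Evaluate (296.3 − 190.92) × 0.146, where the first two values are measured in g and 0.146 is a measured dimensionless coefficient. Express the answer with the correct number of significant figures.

15.4 g

296.3 g − 190.92 g = 105.38 g; the difference is limited to 1 decimal place (4 s.f.).
Carrying full precision, 105.38 × 0.146 = 15.38548 g; 0.146 has 3 s.f., so the result keeps min(4, 3) = 3 s.f.
Rounded to 3 significant figures: 15.4 g.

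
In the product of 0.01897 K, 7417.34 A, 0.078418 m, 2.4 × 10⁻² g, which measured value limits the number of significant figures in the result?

2.4 × 10⁻² g

0.01897 K → 4 s.f.; 7417.34 A → 6 s.f.; 0.078418 m → 5 s.f.; 2.4 × 10⁻² g → 2 s.f.
The fewest is 2 significant figures, from 2.4 × 10⁻² g.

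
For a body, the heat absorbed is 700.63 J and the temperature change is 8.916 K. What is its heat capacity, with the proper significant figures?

heat capacity = 700.63 J ÷ 8.916 K = 78.5812023329… J/K.
700.63 has 5 significant figures; 8.916 has 4.
Division/multiplication keeps the fewest: 4 significant figures.
Rounded: 78.58 J/K.

78.58 J/K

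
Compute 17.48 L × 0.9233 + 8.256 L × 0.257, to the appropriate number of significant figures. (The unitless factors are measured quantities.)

17.48 × 0.9233 = 16.139284 → 16.14 L (4 s.f., last digit at the 10^-2 place).
8.256 × 0.257 = 2.121792 → 2.12 L (3 s.f., last digit at the 10^-2 place).
Sum: 18.261076 L; keep the coarser place, 10^-2.
Result: 18.26 L.

18.26 L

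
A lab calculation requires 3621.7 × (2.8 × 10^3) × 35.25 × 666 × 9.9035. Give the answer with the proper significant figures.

2.4 × 10^12

3621.7 × (2.8 × 10^3) × 35.25 × 666 × 9.9035 = 2.35772180962 × 10^12…
Multiplication/division keeps the fewest significant figures: 3621.7 → 5 s.f., 2.8 × 10^3 → 2 s.f., 35.25 → 4 s.f., 666 → 3 s.f., 9.9035 → 5 s.f.; limit is 2.
Rounded to 2 significant figures: 2.4 × 10^12.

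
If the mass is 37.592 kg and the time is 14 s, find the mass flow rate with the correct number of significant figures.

mass flow rate = 37.592 kg ÷ 14 s = 2.68514285714… kg/s.
37.592 has 5 significant figures; 14 has 2.
Division/multiplication keeps the fewest: 2 significant figures.
Rounded: 2.7 kg/s.

2.7 kg/s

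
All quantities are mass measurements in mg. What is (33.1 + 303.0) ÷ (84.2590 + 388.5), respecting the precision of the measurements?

33.1 + 303.0 = 336.1, limited to 1 d.p. → 4 s.f.; 84.2590 + 388.5 = 472.7590, limited to 1 d.p. → 4 s.f.
Carrying full precision, 336.1 ÷ 472.7590 = 0.710933054685…; keep min(4, 4) = 4 s.f.
Rounded to 4 significant figures: 0.7109.

0.7109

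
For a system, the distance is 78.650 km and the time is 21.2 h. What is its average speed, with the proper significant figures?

average speed = 78.650 km ÷ 21.2 h = 3.70990566038… km/h.
78.650 has 5 significant figures; 21.2 has 3.
Division/multiplication keeps the fewest: 3 significant figures.
Rounded: 3.71 km/h.

3.71 km/h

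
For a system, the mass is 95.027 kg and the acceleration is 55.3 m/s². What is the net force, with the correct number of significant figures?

5.25 × 10^3 N

net force = 95.027 kg × 55.3 m/s² = 5254.9931 N.
95.027 has 5 significant figures; 55.3 has 3.
Division/multiplication keeps the fewest: 3 significant figures.
Rounded: 5.25 × 10^3 N.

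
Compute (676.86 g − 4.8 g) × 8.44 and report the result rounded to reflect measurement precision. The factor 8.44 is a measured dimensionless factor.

5.67 × 10^3 g

676.86 g − 4.8 g = 672.06 g; the difference is limited to 1 decimal place (4 s.f.).
Carrying full precision, 672.06 × 8.44 = 5672.1864 g; 8.44 has 3 s.f., so the result keeps min(4, 3) = 3 s.f.
Rounded to 3 significant figures: 5.67 × 10^3 g.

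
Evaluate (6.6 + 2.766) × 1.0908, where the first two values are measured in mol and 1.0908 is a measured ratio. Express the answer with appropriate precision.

6.6 mol + 2.766 mol = 9.366 mol; the sum is limited to 1 decimal place (2 s.f.).
Carrying full precision, 9.366 × 1.0908 = 10.2164328 mol; 1.0908 has 5 s.f., so the result keeps min(2, 5) = 2 s.f.
Rounded to 2 significant figures: 10. mol.

10. mol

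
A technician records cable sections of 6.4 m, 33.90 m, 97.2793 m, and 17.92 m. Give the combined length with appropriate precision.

155.5 m

6.4 m + 33.90 m + 97.2793 m + 17.92 m = 155.4993 m.
Addition/subtraction keeps the fewest decimal places: 6.4 → 1 decimal place, 33.90 → 2 decimal places, 97.2793 → 4 decimal places, 17.92 → 2 decimal places; limit is 1.
Rounded to 1 decimal place: 155.5 m.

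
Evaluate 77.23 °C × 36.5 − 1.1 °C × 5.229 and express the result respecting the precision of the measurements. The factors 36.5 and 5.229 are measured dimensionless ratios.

77.23 × 36.5 = 2818.895 → 2.82 × 10^3 °C (3 s.f., last digit at the 10^1 place).
1.1 × 5.229 = 5.7519 → 5.8 °C (2 s.f., last digit at the 10^-1 place).
Difference: 2813.1431 °C; keep the coarser place, 10^1.
Result: 2.81 × 10^3 °C.

2.81 × 10^3 °C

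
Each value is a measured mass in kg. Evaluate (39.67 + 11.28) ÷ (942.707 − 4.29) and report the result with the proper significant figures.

0.05429

39.67 + 11.28 = 50.95, limited to 2 d.p. → 4 s.f.; 942.707 − 4.29 = 938.417, limited to 2 d.p. → 5 s.f.
Carrying full precision, 50.95 ÷ 938.417 = 0.0542935603255…; keep min(4, 5) = 4 s.f.
Rounded to 4 significant figures: 0.05429.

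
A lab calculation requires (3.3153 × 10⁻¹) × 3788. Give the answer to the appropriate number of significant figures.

(3.3153 × 10⁻¹) × 3788 = 1255.83564
Multiplication/division keeps the fewest significant figures: 3.3153 × 10⁻¹ → 5 s.f., 3788 → 4 s.f.; limit is 4.
Rounded to 4 significant figures: 1256.

1256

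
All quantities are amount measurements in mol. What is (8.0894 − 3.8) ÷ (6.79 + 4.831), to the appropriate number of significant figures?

8.0894 − 3.8 = 4.2894, limited to 1 d.p. → 2 s.f.; 6.79 + 4.831 = 11.621, limited to 2 d.p. → 4 s.f.
Carrying full precision, 4.2894 ÷ 11.621 = 0.369107649944…; keep min(2, 4) = 2 s.f.
Rounded to 2 significant figures: 3.7 × 10⁻¹.

3.7 × 10⁻¹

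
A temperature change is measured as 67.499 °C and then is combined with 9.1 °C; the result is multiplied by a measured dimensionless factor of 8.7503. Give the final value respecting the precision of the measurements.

670. °C

67.499 °C + 9.1 °C = 76.599 °C; the sum is limited to 1 decimal place (3 s.f.).
Carrying full precision, 76.599 × 8.7503 = 670.2642297 °C; 8.7503 has 5 s.f., so the result keeps min(3, 5) = 3 s.f.
Rounded to 3 significant figures: 670. °C.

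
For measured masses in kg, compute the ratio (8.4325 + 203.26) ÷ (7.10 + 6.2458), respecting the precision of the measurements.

15.86

8.4325 + 203.26 = 211.6925, limited to 2 d.p. → 5 s.f.; 7.10 + 6.2458 = 13.3458, limited to 2 d.p. → 4 s.f.
Carrying full precision, 211.6925 ÷ 13.3458 = 15.8621064305…; keep min(5, 4) = 4 s.f.
Rounded to 4 significant figures: 15.86.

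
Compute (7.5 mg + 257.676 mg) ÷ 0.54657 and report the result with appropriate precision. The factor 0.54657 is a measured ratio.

485.2 mg

7.5 mg + 257.676 mg = 265.176 mg; the sum is limited to 1 decimal place (4 s.f.).
Carrying full precision, 265.176 ÷ 0.54657 = 485.163839947… mg; 0.54657 has 5 s.f., so the result keeps min(4, 5) = 4 s.f.
Rounded to 4 significant figures: 485.2 mg.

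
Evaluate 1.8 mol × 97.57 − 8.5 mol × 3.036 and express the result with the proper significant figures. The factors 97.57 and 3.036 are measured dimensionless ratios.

1.5 × 10² mol

1.8 × 97.57 = 175.626 → 1.8 × 10² mol (2 s.f., last digit at the 10^1 place).
8.5 × 3.036 = 25.806 → 26 mol (2 s.f., last digit at the 10^0 place).
Difference: 149.82 mol; keep the coarser place, 10^1.
Result: 1.5 × 10² mol.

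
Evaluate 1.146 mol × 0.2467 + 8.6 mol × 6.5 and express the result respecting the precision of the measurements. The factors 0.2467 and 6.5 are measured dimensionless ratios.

56 mol

1.146 × 0.2467 = 0.2827182 → 0.2827 mol (4 s.f., last digit at the 10^-4 place).
8.6 × 6.5 = 55.9 → 56 mol (2 s.f., last digit at the 10^0 place).
Sum: 56.1827182 mol; keep the coarser place, 10^0.
Result: 56 mol.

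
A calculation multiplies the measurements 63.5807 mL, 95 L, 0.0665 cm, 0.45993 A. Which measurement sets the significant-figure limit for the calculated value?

95 L

63.5807 mL → 6 s.f.; 95 L → 2 s.f.; 0.0665 cm → 3 s.f.; 0.45993 A → 5 s.f.
The fewest is 2 significant figures, from 95 L.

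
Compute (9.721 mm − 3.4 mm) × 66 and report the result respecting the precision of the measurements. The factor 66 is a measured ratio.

4.2 × 10^2 mm

9.721 mm − 3.4 mm = 6.321 mm; the difference is limited to 1 decimal place (2 s.f.).
Carrying full precision, 6.321 × 66 = 417.186 mm; 66 has 2 s.f., so the result keeps min(2, 2) = 2 s.f.
Rounded to 2 significant figures: 4.2 × 10^2 mm.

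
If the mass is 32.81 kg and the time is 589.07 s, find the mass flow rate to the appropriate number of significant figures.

5.570 × 10^-2 kg/s

mass flow rate = 32.81 kg ÷ 589.07 s = 0.0556979645882… kg/s.
32.81 has 4 significant figures; 589.07 has 5.
Division/multiplication keeps the fewest: 4 significant figures.
Rounded: 5.570 × 10^-2 kg/s.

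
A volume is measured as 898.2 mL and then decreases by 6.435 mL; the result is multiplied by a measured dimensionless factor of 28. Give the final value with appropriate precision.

898.2 mL − 6.435 mL = 891.765 mL; the difference is limited to 1 decimal place (4 s.f.).
Carrying full precision, 891.765 × 28 = 24969.42 mL; 28 has 2 s.f., so the result keeps min(4, 2) = 2 s.f.
Rounded to 2 significant figures: 2.5 × 10^4 mL.

2.5 × 10^4 mL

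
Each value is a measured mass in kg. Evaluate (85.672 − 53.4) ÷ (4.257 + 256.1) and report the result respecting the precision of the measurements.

85.672 − 53.4 = 32.272, limited to 1 d.p. → 3 s.f.; 4.257 + 256.1 = 260.357, limited to 1 d.p. → 4 s.f.
Carrying full precision, 32.272 ÷ 260.357 = 0.123952880084…; keep min(3, 4) = 3 s.f.
Rounded to 3 significant figures: 0.124.

0.124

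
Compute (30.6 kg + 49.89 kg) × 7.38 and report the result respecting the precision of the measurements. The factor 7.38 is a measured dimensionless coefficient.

594 kg

30.6 kg + 49.89 kg = 80.49 kg; the sum is limited to 1 decimal place (3 s.f.).
Carrying full precision, 80.49 × 7.38 = 594.0162 kg; 7.38 has 3 s.f., so the result keeps min(3, 3) = 3 s.f.
Rounded to 3 significant figures: 594 kg.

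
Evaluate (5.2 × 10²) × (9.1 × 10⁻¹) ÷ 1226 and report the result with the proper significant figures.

(5.2 × 10²) × (9.1 × 10⁻¹) ÷ 1226 = 0.385970636215…
Multiplication/division keeps the fewest significant figures: 5.2 × 10² → 2 s.f., 9.1 × 10⁻¹ → 2 s.f., 1226 → 4 s.f.; limit is 2.
Rounded to 2 significant figures: 3.9 × 10⁻¹.

3.9 × 10⁻¹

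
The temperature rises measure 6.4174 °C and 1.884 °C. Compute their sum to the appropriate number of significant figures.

8.301 °C

6.4174 °C + 1.884 °C = 8.3014 °C.
Addition/subtraction keeps the fewest decimal places: 6.4174 → 4 decimal places, 1.884 → 3 decimal places; limit is 3.
Rounded to 3 decimal places: 8.301 °C.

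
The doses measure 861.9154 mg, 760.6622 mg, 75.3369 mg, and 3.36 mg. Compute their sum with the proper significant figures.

861.9154 mg + 760.6622 mg + 75.3369 mg + 3.36 mg = 1701.2745 mg.
Addition/subtraction keeps the fewest decimal places: 861.9154 → 4 decimal places, 760.6622 → 4 decimal places, 75.3369 → 4 decimal places, 3.36 → 2 decimal places; limit is 2.
Rounded to 2 decimal places: 1701.27 mg.

1701.27 mg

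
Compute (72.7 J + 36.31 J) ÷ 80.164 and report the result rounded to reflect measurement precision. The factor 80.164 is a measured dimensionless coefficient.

1.360 J

72.7 J + 36.31 J = 109.01 J; the sum is limited to 1 decimal place (4 s.f.).
Carrying full precision, 109.01 ÷ 80.164 = 1.35983733347… J; 80.164 has 5 s.f., so the result keeps min(4, 5) = 4 s.f.
Rounded to 4 significant figures: 1.360 J.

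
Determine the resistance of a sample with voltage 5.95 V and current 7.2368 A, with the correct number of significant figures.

0.822 Ω

resistance = 5.95 V ÷ 7.2368 A = 0.822186601813… Ω.
5.95 has 3 significant figures; 7.2368 has 5.
Division/multiplication keeps the fewest: 3 significant figures.
Rounded: 0.822 Ω.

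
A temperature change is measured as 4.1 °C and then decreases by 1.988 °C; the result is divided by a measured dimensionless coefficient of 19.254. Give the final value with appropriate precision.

4.1 °C − 1.988 °C = 2.112 °C; the difference is limited to 1 decimal place (2 s.f.).
Carrying full precision, 2.112 ÷ 19.254 = 0.109691492677… °C; 19.254 has 5 s.f., so the result keeps min(2, 5) = 2 s.f.
Rounded to 2 significant figures: 0.11 °C.

0.11 °C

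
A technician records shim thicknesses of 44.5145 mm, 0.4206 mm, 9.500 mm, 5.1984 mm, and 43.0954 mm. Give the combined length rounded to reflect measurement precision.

44.5145 mm + 0.4206 mm + 9.500 mm + 5.1984 mm + 43.0954 mm = 102.7289 mm.
Addition/subtraction keeps the fewest decimal places: 44.5145 → 4 decimal places, 0.4206 → 4 decimal places, 9.500 → 3 decimal places, 5.1984 → 4 decimal places, 43.0954 → 4 decimal places; limit is 3.
Rounded to 3 decimal places: 1.02729 × 10² mm.

1.02729 × 10² mm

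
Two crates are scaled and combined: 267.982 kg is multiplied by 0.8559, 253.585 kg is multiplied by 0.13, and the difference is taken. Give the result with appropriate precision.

196 kg

267.982 × 0.8559 = 229.3657938 → 229.4 kg (4 s.f., last digit at the 10^-1 place).
253.585 × 0.13 = 32.96605 → 33 kg (2 s.f., last digit at the 10^0 place).
Difference: 196.3997438 kg; keep the coarser place, 10^0.
Result: 196 kg.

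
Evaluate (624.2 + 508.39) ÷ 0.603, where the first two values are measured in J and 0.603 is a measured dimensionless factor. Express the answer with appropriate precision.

624.2 J + 508.39 J = 1132.59 J; the sum is limited to 1 decimal place (5 s.f.).
Carrying full precision, 1132.59 ÷ 0.603 = 1878.25870647… J; 0.603 has 3 s.f., so the result keeps min(5, 3) = 3 s.f.
Rounded to 3 significant figures: 1.88 × 10³ J.

1.88 × 10³ J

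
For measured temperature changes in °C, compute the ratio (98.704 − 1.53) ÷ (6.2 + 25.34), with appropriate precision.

98.704 − 1.53 = 97.174, limited to 2 d.p. → 4 s.f.; 6.2 + 25.34 = 31.54, limited to 1 d.p. → 3 s.f.
Carrying full precision, 97.174 ÷ 31.54 = 3.08097653773…; keep min(4, 3) = 3 s.f.
Rounded to 3 significant figures: 3.08.

3.08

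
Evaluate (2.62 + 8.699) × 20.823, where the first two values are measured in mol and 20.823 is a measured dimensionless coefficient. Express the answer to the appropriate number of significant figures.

2.62 mol + 8.699 mol = 11.319 mol; the sum is limited to 2 decimal places (4 s.f.).
Carrying full precision, 11.319 × 20.823 = 235.695537 mol; 20.823 has 5 s.f., so the result keeps min(4, 5) = 4 s.f.
Rounded to 4 significant figures: 235.7 mol.

235.7 mol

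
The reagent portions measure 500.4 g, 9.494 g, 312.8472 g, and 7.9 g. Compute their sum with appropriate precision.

830.6 g

500.4 g + 9.494 g + 312.8472 g + 7.9 g = 830.6412 g.
Addition/subtraction keeps the fewest decimal places: 500.4 → 1 decimal place, 9.494 → 3 decimal places, 312.8472 → 4 decimal places, 7.9 → 1 decimal place; limit is 1.
Rounded to 1 decimal place: 830.6 g.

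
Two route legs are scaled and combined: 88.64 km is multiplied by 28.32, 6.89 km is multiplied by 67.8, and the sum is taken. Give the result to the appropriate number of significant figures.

88.64 × 28.32 = 2510.2848 → 2.510 × 10^3 km (4 s.f., last digit at the 10^0 place).
6.89 × 67.8 = 467.142 → 467 km (3 s.f., last digit at the 10^0 place).
Sum: 2977.4268 km; keep the coarser place, 10^0.
Result: 2977 km.

2977 km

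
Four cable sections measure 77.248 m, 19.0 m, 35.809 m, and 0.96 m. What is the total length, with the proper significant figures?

77.248 m + 19.0 m + 35.809 m + 0.96 m = 133.017 m.
Addition/subtraction keeps the fewest decimal places: 77.248 → 3 decimal places, 19.0 → 1 decimal place, 35.809 → 3 decimal places, 0.96 → 2 decimal places; limit is 1.
Rounded to 1 decimal place: 1.330 × 10² m.

1.330 × 10² m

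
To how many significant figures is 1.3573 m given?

1.3573: every digit is nonzero and significant.

5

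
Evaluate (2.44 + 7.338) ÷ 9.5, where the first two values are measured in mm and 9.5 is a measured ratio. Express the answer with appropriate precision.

1.0 mm

2.44 mm + 7.338 mm = 9.778 mm; the sum is limited to 2 decimal places (3 s.f.).
Carrying full precision, 9.778 ÷ 9.5 = 1.02926315789… mm; 9.5 has 2 s.f., so the result keeps min(3, 2) = 2 s.f.
Rounded to 2 significant figures: 1.0 mm.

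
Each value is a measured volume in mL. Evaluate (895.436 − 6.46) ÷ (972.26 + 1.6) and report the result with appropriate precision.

895.436 − 6.46 = 888.976, limited to 2 d.p. → 5 s.f.; 972.26 + 1.6 = 973.86, limited to 1 d.p. → 4 s.f.
Carrying full precision, 888.976 ÷ 973.86 = 0.912837574189…; keep min(5, 4) = 4 s.f.
Rounded to 4 significant figures: 0.9128.

0.9128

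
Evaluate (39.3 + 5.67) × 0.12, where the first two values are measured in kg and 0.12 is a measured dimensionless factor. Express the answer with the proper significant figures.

39.3 kg + 5.67 kg = 44.97 kg; the sum is limited to 1 decimal place (3 s.f.).
Carrying full precision, 44.97 × 0.12 = 5.3964 kg; 0.12 has 2 s.f., so the result keeps min(3, 2) = 2 s.f.
Rounded to 2 significant figures: 5.4 kg.

5.4 kg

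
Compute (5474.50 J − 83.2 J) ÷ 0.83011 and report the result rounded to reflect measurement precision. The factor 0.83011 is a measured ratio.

5474.50 J − 83.2 J = 5391.30 J; the difference is limited to 1 decimal place (5 s.f.).
Carrying full precision, 5391.30 ÷ 0.83011 = 6494.68142776… J; 0.83011 has 5 s.f., so the result keeps min(5, 5) = 5 s.f.
Rounded to 5 significant figures: 6.4947 × 10^3 J.

6.4947 × 10^3 J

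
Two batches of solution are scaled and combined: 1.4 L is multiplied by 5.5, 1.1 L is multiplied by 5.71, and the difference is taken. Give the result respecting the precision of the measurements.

1.4 × 5.5 = 7.7 → 7.7 L (2 s.f., last digit at the 10^-1 place).
1.1 × 5.71 = 6.281 → 6.3 L (2 s.f., last digit at the 10^-1 place).
Difference: 1.419 L; keep the coarser place, 10^-1.
Result: 1.4 L.

1.4 L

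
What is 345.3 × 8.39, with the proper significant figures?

2.90 × 10^3

345.3 × 8.39 = 2897.067
Multiplication/division keeps the fewest significant figures: 345.3 → 4 s.f., 8.39 → 3 s.f.; limit is 3.
Rounded to 3 significant figures: 2.90 × 10^3.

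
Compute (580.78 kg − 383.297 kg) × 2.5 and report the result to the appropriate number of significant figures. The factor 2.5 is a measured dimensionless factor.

4.9 × 10^2 kg

580.78 kg − 383.297 kg = 197.483 kg; the difference is limited to 2 decimal places (5 s.f.).
Carrying full precision, 197.483 × 2.5 = 493.7075 kg; 2.5 has 2 s.f., so the result keeps min(5, 2) = 2 s.f.
Rounded to 2 significant figures: 4.9 × 10^2 kg.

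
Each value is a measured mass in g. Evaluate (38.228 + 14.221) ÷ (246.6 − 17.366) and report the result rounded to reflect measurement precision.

38.228 + 14.221 = 52.449, limited to 3 d.p. → 5 s.f.; 246.6 − 17.366 = 229.234, limited to 1 d.p. → 4 s.f.
Carrying full precision, 52.449 ÷ 229.234 = 0.228801137702…; keep min(5, 4) = 4 s.f.
Rounded to 4 significant figures: 0.2288.

0.2288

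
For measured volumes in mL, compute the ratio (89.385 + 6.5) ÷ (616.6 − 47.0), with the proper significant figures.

89.385 + 6.5 = 95.885, limited to 1 d.p. → 3 s.f.; 616.6 − 47.0 = 569.6, limited to 1 d.p. → 4 s.f.
Carrying full precision, 95.885 ÷ 569.6 = 0.168337429775…; keep min(3, 4) = 3 s.f.
Rounded to 3 significant figures: 1.68 × 10⁻¹.

1.68 × 10⁻¹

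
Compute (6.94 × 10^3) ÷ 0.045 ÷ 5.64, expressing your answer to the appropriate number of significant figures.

2.7 × 10^4

(6.94 × 10^3) ÷ 0.045 ÷ 5.64 = 27344.3656422…
Multiplication/division keeps the fewest significant figures: 6.94 × 10^3 → 3 s.f., 0.045 → 2 s.f., 5.64 → 3 s.f.; limit is 2.
Rounded to 2 significant figures: 2.7 × 10^4.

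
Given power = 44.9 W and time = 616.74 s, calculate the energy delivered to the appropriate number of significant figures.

energy delivered = 44.9 W × 616.74 s = 27691.626 J.
44.9 has 3 significant figures; 616.74 has 5.
Division/multiplication keeps the fewest: 3 significant figures.
Rounded: 2.77 × 10⁴ J.

2.77 × 10⁴ J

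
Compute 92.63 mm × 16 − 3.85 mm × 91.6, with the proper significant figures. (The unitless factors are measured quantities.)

1.1 × 10³ mm

92.63 × 16 = 1482.08 → 1.5 × 10³ mm (2 s.f., last digit at the 10^2 place).
3.85 × 91.6 = 352.66 → 353 mm (3 s.f., last digit at the 10^0 place).
Difference: 1129.42 mm; keep the coarser place, 10^2.
Result: 1.1 × 10³ mm.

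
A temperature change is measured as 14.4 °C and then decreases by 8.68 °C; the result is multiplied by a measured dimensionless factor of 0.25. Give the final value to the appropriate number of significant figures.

1.4 °C

14.4 °C − 8.68 °C = 5.72 °C; the difference is limited to 1 decimal place (2 s.f.).
Carrying full precision, 5.72 × 0.25 = 1.43 °C; 0.25 has 2 s.f., so the result keeps min(2, 2) = 2 s.f.
Rounded to 2 significant figures: 1.4 °C.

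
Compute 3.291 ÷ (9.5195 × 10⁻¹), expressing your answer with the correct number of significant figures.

3.291 ÷ (9.5195 × 10⁻¹) = 3.45711434424…
Multiplication/division keeps the fewest significant figures: 3.291 → 4 s.f., 9.5195 × 10⁻¹ → 5 s.f.; limit is 4.
Rounded to 4 significant figures: 3.457.

3.457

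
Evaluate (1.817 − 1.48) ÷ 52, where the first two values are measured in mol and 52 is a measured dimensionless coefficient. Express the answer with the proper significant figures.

1.817 mol − 1.48 mol = 0.337 mol; the difference is limited to 2 decimal places (2 s.f.).
Carrying full precision, 0.337 ÷ 52 = 0.00648076923077… mol; 52 has 2 s.f., so the result keeps min(2, 2) = 2 s.f.
Rounded to 2 significant figures: 0.0065 mol.

0.0065 mol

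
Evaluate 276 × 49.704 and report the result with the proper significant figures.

276 × 49.704 = 13718.304
Multiplication/division keeps the fewest significant figures: 276 → 3 s.f., 49.704 → 5 s.f.; limit is 3.
Rounded to 3 significant figures: 1.37 × 10^4.

1.37 × 10^4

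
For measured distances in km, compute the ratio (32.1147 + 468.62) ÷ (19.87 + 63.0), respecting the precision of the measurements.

6.04

32.1147 + 468.62 = 500.7347, limited to 2 d.p. → 5 s.f.; 19.87 + 63.0 = 82.87, limited to 1 d.p. → 3 s.f.
Carrying full precision, 500.7347 ÷ 82.87 = 6.0424122119…; keep min(5, 3) = 3 s.f.
Rounded to 3 significant figures: 6.04.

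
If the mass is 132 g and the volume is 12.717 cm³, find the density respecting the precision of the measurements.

density = 132 g ÷ 12.717 cm³ = 10.3798065582… g/cm³.
132 has 3 significant figures; 12.717 has 5.
Division/multiplication keeps the fewest: 3 significant figures.
Rounded: 10.4 g/cm³.

10.4 g/cm³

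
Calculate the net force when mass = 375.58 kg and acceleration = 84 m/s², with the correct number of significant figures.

3.2 × 10^4 N

net force = 375.58 kg × 84 m/s² = 31548.72 N.
375.58 has 5 significant figures; 84 has 2.
Division/multiplication keeps the fewest: 2 significant figures.
Rounded: 3.2 × 10^4 N.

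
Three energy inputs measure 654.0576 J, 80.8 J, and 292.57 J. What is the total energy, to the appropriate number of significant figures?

654.0576 J + 80.8 J + 292.57 J = 1027.4276 J.
Addition/subtraction keeps the fewest decimal places: 654.0576 → 4 decimal places, 80.8 → 1 decimal place, 292.57 → 2 decimal places; limit is 1.
Rounded to 1 decimal place: 1027.4 J.

1027.4 J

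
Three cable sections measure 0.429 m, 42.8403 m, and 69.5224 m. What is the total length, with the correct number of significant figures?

112.792 m

0.429 m + 42.8403 m + 69.5224 m = 112.7917 m.
Addition/subtraction keeps the fewest decimal places: 0.429 → 3 decimal places, 42.8403 → 4 decimal places, 69.5224 → 4 decimal places; limit is 3.
Rounded to 3 decimal places: 112.792 m.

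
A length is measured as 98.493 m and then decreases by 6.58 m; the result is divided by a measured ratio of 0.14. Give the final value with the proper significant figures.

98.493 m − 6.58 m = 91.913 m; the difference is limited to 2 decimal places (4 s.f.).
Carrying full precision, 91.913 ÷ 0.14 = 656.521428571… m; 0.14 has 2 s.f., so the result keeps min(4, 2) = 2 s.f.
Rounded to 2 significant figures: 6.6 × 10² m.

6.6 × 10² m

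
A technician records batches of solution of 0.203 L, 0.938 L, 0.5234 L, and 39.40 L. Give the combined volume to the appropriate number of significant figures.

41.06 L

0.203 L + 0.938 L + 0.5234 L + 39.40 L = 41.0644 L.
Addition/subtraction keeps the fewest decimal places: 0.203 → 3 decimal places, 0.938 → 3 decimal places, 0.5234 → 4 decimal places, 39.40 → 2 decimal places; limit is 2.
Rounded to 2 decimal places: 41.06 L.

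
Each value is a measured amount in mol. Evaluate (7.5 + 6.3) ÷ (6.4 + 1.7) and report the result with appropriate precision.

1.7

7.5 + 6.3 = 13.8, limited to 1 d.p. → 3 s.f.; 6.4 + 1.7 = 8.1, limited to 1 d.p. → 2 s.f.
Carrying full precision, 13.8 ÷ 8.1 = 1.7037037037…; keep min(3, 2) = 2 s.f.
Rounded to 2 significant figures: 1.7.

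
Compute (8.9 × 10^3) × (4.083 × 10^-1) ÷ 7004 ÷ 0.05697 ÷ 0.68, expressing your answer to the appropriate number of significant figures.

13

(8.9 × 10^3) × (4.083 × 10^-1) ÷ 7004 ÷ 0.05697 ÷ 0.68 = 13.392699271…
Multiplication/division keeps the fewest significant figures: 8.9 × 10^3 → 2 s.f., 4.083 × 10^-1 → 4 s.f., 7004 → 4 s.f., 0.05697 → 4 s.f., 0.68 → 2 s.f.; limit is 2.
Rounded to 2 significant figures: 13.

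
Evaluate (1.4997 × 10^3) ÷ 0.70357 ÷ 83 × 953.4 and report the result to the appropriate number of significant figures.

(1.4997 × 10^3) ÷ 0.70357 ÷ 83 × 953.4 = 24484.6631577…
Multiplication/division keeps the fewest significant figures: 1.4997 × 10^3 → 5 s.f., 0.70357 → 5 s.f., 83 → 2 s.f., 953.4 → 4 s.f.; limit is 2.
Rounded to 2 significant figures: 2.4 × 10^4.

2.4 × 10^4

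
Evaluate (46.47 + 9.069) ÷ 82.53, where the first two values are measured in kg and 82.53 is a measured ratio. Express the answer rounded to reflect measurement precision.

0.6730 kg

46.47 kg + 9.069 kg = 55.539 kg; the sum is limited to 2 decimal places (4 s.f.).
Carrying full precision, 55.539 ÷ 82.53 = 0.672955288986… kg; 82.53 has 4 s.f., so the result keeps min(4, 4) = 4 s.f.
Rounded to 4 significant figures: 0.6730 kg.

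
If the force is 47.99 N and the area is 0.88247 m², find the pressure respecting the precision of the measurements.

54.38 Pa

pressure = 47.99 N ÷ 0.88247 m² = 54.3814520607… Pa.
47.99 has 4 significant figures; 0.88247 has 5.
Division/multiplication keeps the fewest: 4 significant figures.
Rounded: 54.38 Pa.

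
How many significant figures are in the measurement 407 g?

3

407: zeros between nonzero digits are significant.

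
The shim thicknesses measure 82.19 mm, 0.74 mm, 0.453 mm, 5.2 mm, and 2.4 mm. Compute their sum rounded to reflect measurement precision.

91.0 mm

82.19 mm + 0.74 mm + 0.453 mm + 5.2 mm + 2.4 mm = 90.983 mm.
Addition/subtraction keeps the fewest decimal places: 82.19 → 2 decimal places, 0.74 → 2 decimal places, 0.453 → 3 decimal places, 5.2 → 1 decimal place, 2.4 → 1 decimal place; limit is 1.
Rounded to 1 decimal place: 91.0 mm.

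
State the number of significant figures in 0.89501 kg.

0.89501: leading zeros are not significant; zeros between nonzero digits are significant.

5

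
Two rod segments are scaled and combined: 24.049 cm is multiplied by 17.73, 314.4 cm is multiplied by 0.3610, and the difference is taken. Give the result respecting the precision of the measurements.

24.049 × 17.73 = 426.38877 → 426.4 cm (4 s.f., last digit at the 10^-1 place).
314.4 × 0.3610 = 113.4984 → 113.5 cm (4 s.f., last digit at the 10^-1 place).
Difference: 312.89037 cm; keep the coarser place, 10^-1.
Result: 312.9 cm.

312.9 cm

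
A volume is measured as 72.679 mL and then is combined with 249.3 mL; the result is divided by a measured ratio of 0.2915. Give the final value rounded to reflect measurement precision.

1105 mL

72.679 mL + 249.3 mL = 321.979 mL; the sum is limited to 1 decimal place (4 s.f.).
Carrying full precision, 321.979 ÷ 0.2915 = 1104.55917667… mL; 0.2915 has 4 s.f., so the result keeps min(4, 4) = 4 s.f.
Rounded to 4 significant figures: 1105 mL.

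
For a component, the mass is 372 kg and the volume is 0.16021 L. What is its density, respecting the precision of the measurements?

density = 372 kg ÷ 0.16021 L = 2321.95243743… kg/L.
372 has 3 significant figures; 0.16021 has 5.
Division/multiplication keeps the fewest: 3 significant figures.
Rounded: 2.32 × 10^3 kg/L.

2.32 × 10^3 kg/L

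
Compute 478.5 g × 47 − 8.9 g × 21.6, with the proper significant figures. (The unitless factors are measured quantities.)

2.2 × 10^4 g

478.5 × 47 = 22489.5 → 2.2 × 10^4 g (2 s.f., last digit at the 10^3 place).
8.9 × 21.6 = 192.24 → 1.9 × 10^2 g (2 s.f., last digit at the 10^1 place).
Difference: 22297.26 g; keep the coarser place, 10^3.
Result: 2.2 × 10^4 g.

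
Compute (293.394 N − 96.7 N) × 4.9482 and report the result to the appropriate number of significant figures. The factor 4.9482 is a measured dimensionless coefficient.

973.3 N

293.394 N − 96.7 N = 196.694 N; the difference is limited to 1 decimal place (4 s.f.).
Carrying full precision, 196.694 × 4.9482 = 973.2812508 N; 4.9482 has 5 s.f., so the result keeps min(4, 5) = 4 s.f.
Rounded to 4 significant figures: 973.3 N.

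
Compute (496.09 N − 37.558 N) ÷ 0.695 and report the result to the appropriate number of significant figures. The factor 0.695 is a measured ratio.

496.09 N − 37.558 N = 458.532 N; the difference is limited to 2 decimal places (5 s.f.).
Carrying full precision, 458.532 ÷ 0.695 = 659.758273381… N; 0.695 has 3 s.f., so the result keeps min(5, 3) = 3 s.f.
Rounded to 3 significant figures: 660. N.

660. N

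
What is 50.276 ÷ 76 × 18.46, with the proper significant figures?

12

50.276 ÷ 76 × 18.46 = 12.2117757895…
Multiplication/division keeps the fewest significant figures: 50.276 → 5 s.f., 76 → 2 s.f., 18.46 → 4 s.f.; limit is 2.
Rounded to 2 significant figures: 12.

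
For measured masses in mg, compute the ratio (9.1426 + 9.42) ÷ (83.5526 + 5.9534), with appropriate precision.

0.2074

9.1426 + 9.42 = 18.5626, limited to 2 d.p. → 4 s.f.; 83.5526 + 5.9534 = 89.5060, limited to 4 d.p. → 6 s.f.
Carrying full precision, 18.5626 ÷ 89.5060 = 0.207389448752…; keep min(4, 6) = 4 s.f.
Rounded to 4 significant figures: 0.2074.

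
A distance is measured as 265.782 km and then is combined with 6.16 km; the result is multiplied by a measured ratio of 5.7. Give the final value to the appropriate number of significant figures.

1.6 × 10³ km

265.782 km + 6.16 km = 271.942 km; the sum is limited to 2 decimal places (5 s.f.).
Carrying full precision, 271.942 × 5.7 = 1550.0694 km; 5.7 has 2 s.f., so the result keeps min(5, 2) = 2 s.f.
Rounded to 2 significant figures: 1.6 × 10³ km.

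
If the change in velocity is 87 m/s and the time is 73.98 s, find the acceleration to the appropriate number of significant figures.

1.2 m/s²

acceleration = 87 m/s ÷ 73.98 s = 1.17599351176… m/s².
87 has 2 significant figures; 73.98 has 4.
Division/multiplication keeps the fewest: 2 significant figures.
Rounded: 1.2 m/s².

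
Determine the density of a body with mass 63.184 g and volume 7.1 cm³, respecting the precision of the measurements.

density = 63.184 g ÷ 7.1 cm³ = 8.89915492958… g/cm³.
63.184 has 5 significant figures; 7.1 has 2.
Division/multiplication keeps the fewest: 2 significant figures.
Rounded: 8.9 g/cm³.

8.9 g/cm³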